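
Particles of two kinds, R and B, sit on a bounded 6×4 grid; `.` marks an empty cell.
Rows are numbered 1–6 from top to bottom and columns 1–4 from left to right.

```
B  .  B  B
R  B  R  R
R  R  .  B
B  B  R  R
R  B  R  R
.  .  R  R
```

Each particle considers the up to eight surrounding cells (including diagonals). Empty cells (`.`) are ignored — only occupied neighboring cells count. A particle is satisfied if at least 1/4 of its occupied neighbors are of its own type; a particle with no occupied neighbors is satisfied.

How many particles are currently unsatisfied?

Row 1: (1,1)B 1/2 ok · (1,3)B 2/4 ok · (1,4)B 1/3 ok
Row 2: (2,1)R 2/4 ok · (2,2)B 2/6 ok · (2,3)R 2/6 ok · (2,4)R 1/4 ok
Row 3: (3,1)R 2/5 ok · (3,2)R 4/7 ok · (3,4)B 0/4 unhappy
Row 4: (4,1)B 2/5 ok · (4,2)B 2/7 ok · (4,3)R 4/7 ok · (4,4)R 3/4 ok
Row 5: (5,1)R 0/3 unhappy · (5,2)B 2/6 ok · (5,3)R 5/7 ok · (5,4)R 5/5 ok
Row 6: (6,3)R 3/4 ok · (6,4)R 3/3 ok
Unsatisfied: (3,4), (5,1) — 2 in total.

2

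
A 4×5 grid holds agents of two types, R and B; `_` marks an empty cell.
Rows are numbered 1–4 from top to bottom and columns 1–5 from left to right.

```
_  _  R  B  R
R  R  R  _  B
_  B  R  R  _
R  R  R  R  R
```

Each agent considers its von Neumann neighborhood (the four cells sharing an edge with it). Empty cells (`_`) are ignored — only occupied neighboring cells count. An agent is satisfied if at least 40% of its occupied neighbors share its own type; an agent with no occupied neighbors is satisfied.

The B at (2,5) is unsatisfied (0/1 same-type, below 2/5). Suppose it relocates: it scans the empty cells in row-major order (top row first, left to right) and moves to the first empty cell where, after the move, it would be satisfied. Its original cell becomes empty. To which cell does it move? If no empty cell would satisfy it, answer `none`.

Vacating (2,5). Empty cells in order:
  (1,1): 0/1 same-type → still unsatisfied.
  (1,2): 0/2 same-type → still unsatisfied.
  (2,4): 1/3 same-type → still unsatisfied.
  (3,1): 1/3 same-type → still unsatisfied.
  (3,5): 0/2 same-type → still unsatisfied.

none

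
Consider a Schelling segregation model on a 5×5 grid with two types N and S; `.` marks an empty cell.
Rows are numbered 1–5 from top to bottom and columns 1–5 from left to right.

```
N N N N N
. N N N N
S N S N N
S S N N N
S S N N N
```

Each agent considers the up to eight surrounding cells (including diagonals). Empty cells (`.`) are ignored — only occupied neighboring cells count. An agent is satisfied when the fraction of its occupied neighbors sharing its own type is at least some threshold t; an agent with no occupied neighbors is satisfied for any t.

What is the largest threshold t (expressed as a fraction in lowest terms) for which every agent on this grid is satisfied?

(1,1)N 2/2
(1,2)N 4/4
(1,3)N 5/5
(1,4)N 5/5
(1,5)N 3/3
(2,2)N 5/7
(2,3)N 7/8
(2,4)N 7/8
(2,5)N 5/5
(3,1)S 2/4
(3,2)N 3/7
(3,3)S 1/8
(3,4)N 7/8
(3,5)N 5/5
(4,1)S 4/5
(4,2)S 5/8
(4,3)N 5/8
(4,4)N 7/8
(4,5)N 5/5
(5,1)S 3/3
(5,2)S 3/5
(5,3)N 3/5
(5,4)N 5/5
(5,5)N 3/3
The smallest same-type fraction is 1/8 at (3,3), which reduces to 1/8. Any threshold above that leaves this agent unsatisfied.

1/8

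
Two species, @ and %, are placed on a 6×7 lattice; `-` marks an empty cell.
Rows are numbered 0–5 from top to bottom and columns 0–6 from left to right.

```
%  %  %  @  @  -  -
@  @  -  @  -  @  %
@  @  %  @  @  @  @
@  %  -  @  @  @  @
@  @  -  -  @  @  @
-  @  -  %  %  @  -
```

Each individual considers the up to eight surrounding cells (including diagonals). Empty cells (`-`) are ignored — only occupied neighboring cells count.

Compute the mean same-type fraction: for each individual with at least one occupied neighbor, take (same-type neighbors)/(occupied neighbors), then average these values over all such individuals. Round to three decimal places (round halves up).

Row 0: (0,0)% 1/3 · (0,1)% 2/4 · (0,2)% 1/4 · (0,3)@ 2/3 · (0,4)@ 3/3
Row 1: (1,0)@ 3/5 · (1,1)@ 3/7 · (1,3)@ 4/6 · (1,5)@ 4/5 · (1,6)% 0/3
Row 2: (2,0)@ 4/5 · (2,1)@ 4/6 · (2,2)% 1/6 · (2,3)@ 4/5 · (2,4)@ 7/7 · (2,5)@ 6/7 · (2,6)@ 4/5
Row 3: (3,0)@ 4/5 · (3,1)% 1/6 · (3,3)@ 4/5 · (3,4)@ 7/7 · (3,5)@ 8/8 · (3,6)@ 5/5
Row 4: (4,0)@ 3/4 · (4,1)@ 3/4 · (4,4)@ 5/7 · (4,5)@ 6/7 · (4,6)@ 4/4
Row 5: (5,1)@ 2/2 · (5,3)% 1/2 · (5,4)% 1/4 · (5,5)@ 3/4
Sum over 32 individuals: 1/3 + 2/4 + 1/4 + 2/3 + 3/3 + 3/5 + 3/7 + 4/6 + 4/5 + 0/3 + 4/5 + 4/6 + 1/6 + 4/5 + 7/7 + 6/7 + 4/5 + 4/5 + 1/6 + 4/5 + 7/7 + 8/8 + 5/5 + 3/4 + 3/4 + 5/7 + 6/7 + 4/4 + 2/2 + 1/2 + 1/4 + 3/4 = 9103/420; mean = 9103/420 ÷ 32 = 9103/13440 = 0.677306… → 0.677.

0.677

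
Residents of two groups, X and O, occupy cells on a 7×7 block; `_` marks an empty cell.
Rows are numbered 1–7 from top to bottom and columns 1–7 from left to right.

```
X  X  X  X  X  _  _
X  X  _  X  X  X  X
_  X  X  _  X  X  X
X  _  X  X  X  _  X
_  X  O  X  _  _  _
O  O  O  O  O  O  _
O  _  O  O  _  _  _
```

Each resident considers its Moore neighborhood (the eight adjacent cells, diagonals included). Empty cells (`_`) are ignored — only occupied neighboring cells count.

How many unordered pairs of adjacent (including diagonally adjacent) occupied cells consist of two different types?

Scan each occupied cell's neighbors to the right and below (and the two forward diagonals) so each pair is counted once.
Row 1: X(1,1)–X(1,2)= X(1,1)–X(2,1)= X(1,1)–X(2,2)= X(1,2)–X(1,3)= X(1,2)–X(2,2)= X(1,2)–X(2,1)= X(1,3)–X(1,4)= X(1,3)–X(2,4)= X(1,3)–X(2,2)= X(1,4)–X(1,5)= X(1,4)–X(2,4)= X(1,4)–X(2,5)= X(1,5)–X(2,5)= X(1,5)–X(2,6)= X(1,5)–X(2,4)=  → 0/15 unlike.
Row 2: X(2,1)–X(2,2)= X(2,1)–X(3,2)= X(2,2)–X(3,2)= X(2,2)–X(3,3)= X(2,4)–X(2,5)= X(2,4)–X(3,5)= X(2,4)–X(3,3)= X(2,5)–X(2,6)= X(2,5)–X(3,5)= X(2,5)–X(3,6)= X(2,6)–X(2,7)= X(2,6)–X(3,6)= X(2,6)–X(3,7)= X(2,6)–X(3,5)= X(2,7)–X(3,7)= X(2,7)–X(3,6)=  → 0/16 unlike.
Row 3: X(3,2)–X(3,3)= X(3,2)–X(4,3)= X(3,2)–X(4,1)= X(3,3)–X(4,3)= X(3,3)–X(4,4)= X(3,5)–X(3,6)= X(3,5)–X(4,5)= X(3,5)–X(4,4)= X(3,6)–X(3,7)= X(3,6)–X(4,7)= X(3,6)–X(4,5)= X(3,7)–X(4,7)=  → 0/12 unlike.
Row 4: X(4,1)–X(5,2)= X(4,3)–X(4,4)= X(4,3)–O(5,3)≠ X(4,3)–X(5,4)= X(4,3)–X(5,2)= X(4,4)–X(4,5)= X(4,4)–X(5,4)= X(4,4)–O(5,3)≠ X(4,5)–X(5,4)=  → 2/9 unlike.
Row 5: X(5,2)–O(5,3)≠ X(5,2)–O(6,2)≠ X(5,2)–O(6,3)≠ X(5,2)–O(6,1)≠ O(5,3)–X(5,4)≠ O(5,3)–O(6,3)= O(5,3)–O(6,4)= O(5,3)–O(6,2)= X(5,4)–O(6,4)≠ X(5,4)–O(6,5)≠ X(5,4)–O(6,3)≠  → 8/11 unlike.
Row 6: O(6,1)–O(6,2)= O(6,1)–O(7,1)= O(6,2)–O(6,3)= O(6,2)–O(7,3)= O(6,2)–O(7,1)= O(6,3)–O(6,4)= O(6,3)–O(7,3)= O(6,3)–O(7,4)= O(6,4)–O(6,5)= O(6,4)–O(7,4)= O(6,4)–O(7,3)= O(6,5)–O(6,6)= O(6,5)–O(7,4)=  → 0/13 unlike.
Row 7: O(7,3)–O(7,4)=  → 0/1 unlike.
Total adjacent occupied pairs: 77; unlike-type pairs: 10.

10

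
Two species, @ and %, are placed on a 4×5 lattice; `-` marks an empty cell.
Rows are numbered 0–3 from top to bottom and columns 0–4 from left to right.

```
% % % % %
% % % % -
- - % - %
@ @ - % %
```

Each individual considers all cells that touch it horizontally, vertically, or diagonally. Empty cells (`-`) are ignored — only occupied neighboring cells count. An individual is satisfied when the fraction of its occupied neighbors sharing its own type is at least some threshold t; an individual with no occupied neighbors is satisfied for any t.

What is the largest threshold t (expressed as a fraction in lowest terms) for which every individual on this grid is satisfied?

Row 0: (0,0)% 3/3 · (0,1)% 5/5 · (0,2)% 5/5 · (0,3)% 4/4 · (0,4)% 2/2
Row 1: (1,0)% 3/3 · (1,1)% 6/6 · (1,2)% 6/6 · (1,3)% 6/6
Row 2: (2,2)% 4/5 · (2,4)% 3/3
Row 3: (3,0)@ 1/1 · (3,1)@ 1/2 · (3,3)% 3/3 · (3,4)% 2/2
The smallest same-type fraction is 1/2 at (3,1), which reduces to 1/2. Any threshold above that leaves this individual unsatisfied.

1/2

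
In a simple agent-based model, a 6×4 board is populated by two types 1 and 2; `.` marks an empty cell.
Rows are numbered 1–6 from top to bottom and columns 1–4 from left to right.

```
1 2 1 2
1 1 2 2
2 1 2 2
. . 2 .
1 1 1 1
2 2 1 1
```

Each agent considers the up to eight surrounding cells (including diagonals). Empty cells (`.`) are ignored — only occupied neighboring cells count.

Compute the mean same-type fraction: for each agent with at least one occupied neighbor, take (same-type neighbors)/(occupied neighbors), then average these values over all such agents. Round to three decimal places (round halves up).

Row 1: (1,1)1 2/3 · (1,2)2 1/5 · (1,3)1 1/5 · (1,4)2 2/3
Row 2: (2,1)1 3/5 · (2,2)1 4/8 · (2,3)2 5/8 · (2,4)2 4/5
Row 3: (3,1)2 0/3 · (3,2)1 2/6 · (3,3)2 4/6 · (3,4)2 4/4
Row 4: (4,3)2 2/6
Row 5: (5,1)1 1/3 · (5,2)1 3/6 · (5,3)1 4/6 · (5,4)1 3/4
Row 6: (6,1)2 1/3 · (6,2)2 1/5 · (6,3)1 4/5 · (6,4)1 3/3
Sum over 21 agents: 2/3 + 1/5 + 1/5 + 2/3 + 3/5 + 4/8 + 5/8 + 4/5 + 0/3 + 2/6 + 4/6 + 4/4 + 2/6 + 1/3 + 3/6 + 4/6 + 3/4 + 1/3 + 1/5 + 4/5 + 3/3 = 447/40; mean = 447/40 ÷ 21 = 149/280 = 0.532142… → 0.532.

0.532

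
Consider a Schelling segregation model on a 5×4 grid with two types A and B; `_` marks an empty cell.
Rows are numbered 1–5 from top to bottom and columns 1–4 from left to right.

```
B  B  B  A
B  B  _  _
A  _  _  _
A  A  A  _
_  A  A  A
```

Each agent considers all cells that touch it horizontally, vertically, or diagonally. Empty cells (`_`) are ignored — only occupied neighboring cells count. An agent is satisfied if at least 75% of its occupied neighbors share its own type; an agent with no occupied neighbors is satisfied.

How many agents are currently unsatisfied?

Row 1: (1,1)B 3/3 satisfied · (1,2)B 4/4 satisfied · (1,3)B 2/3 not · (1,4)A 0/1 not
Row 2: (2,1)B 3/4 satisfied · (2,2)B 4/5 satisfied
Row 3: (3,1)A 2/4 not
Row 4: (4,1)A 3/3 satisfied · (4,2)A 5/5 satisfied · (4,3)A 4/4 satisfied
Row 5: (5,2)A 4/4 satisfied · (5,3)A 4/4 satisfied · (5,4)A 2/2 satisfied
Unsatisfied: (1,3), (1,4), (3,1) — 3 in total.

3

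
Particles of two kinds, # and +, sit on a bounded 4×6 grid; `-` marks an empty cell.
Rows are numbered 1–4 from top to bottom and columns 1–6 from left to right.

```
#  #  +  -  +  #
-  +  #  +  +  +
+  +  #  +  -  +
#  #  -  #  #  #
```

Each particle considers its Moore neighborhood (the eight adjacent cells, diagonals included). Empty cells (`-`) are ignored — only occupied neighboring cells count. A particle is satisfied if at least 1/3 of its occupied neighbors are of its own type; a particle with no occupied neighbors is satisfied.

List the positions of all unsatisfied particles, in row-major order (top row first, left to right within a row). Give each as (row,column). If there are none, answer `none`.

(1,1)# 1/2 ok
(1,2)# 2/4 ok
(1,3)+ 2/4 ok
(1,5)+ 3/4 ok
(1,6)# 0/3 unhappy
(2,2)+ 3/7 ok
(2,3)# 2/7 unhappy
(2,4)+ 4/6 ok
(2,5)+ 5/6 ok
(2,6)+ 3/4 ok
(3,1)+ 2/4 ok
(3,2)+ 2/6 ok
(3,3)# 3/7 ok
(3,4)+ 2/6 ok
(3,6)+ 2/4 ok
(4,1)# 1/3 ok
(4,2)# 2/4 ok
(4,4)# 2/3 ok
(4,5)# 2/4 ok
(4,6)# 1/2 ok

(1,6), (2,3)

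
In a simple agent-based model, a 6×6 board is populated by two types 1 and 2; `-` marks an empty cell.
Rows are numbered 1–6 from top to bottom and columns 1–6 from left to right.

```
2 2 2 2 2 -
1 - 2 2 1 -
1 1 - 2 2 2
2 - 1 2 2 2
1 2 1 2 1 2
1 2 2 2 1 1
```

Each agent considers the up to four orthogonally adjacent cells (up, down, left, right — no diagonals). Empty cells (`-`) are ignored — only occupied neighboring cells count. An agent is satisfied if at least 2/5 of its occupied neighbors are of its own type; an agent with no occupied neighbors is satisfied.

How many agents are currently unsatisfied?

7

(1,1)2 1/2 satisfied
(1,2)2 2/2 satisfied
(1,3)2 3/3 satisfied
(1,4)2 3/3 satisfied
(1,5)2 1/2 satisfied
(2,1)1 1/2 satisfied
(2,3)2 2/2 satisfied
(2,4)2 3/4 satisfied
(2,5)1 0/3 not
(3,1)1 2/3 satisfied
(3,2)1 1/1 satisfied
(3,4)2 3/3 satisfied
(3,5)2 3/4 satisfied
(3,6)2 2/2 satisfied
(4,1)2 0/2 not
(4,3)1 1/2 satisfied
(4,4)2 3/4 satisfied
(4,5)2 3/4 satisfied
(4,6)2 3/3 satisfied
(5,1)1 1/3 not
(5,2)2 1/3 not
(5,3)1 1/4 not
(5,4)2 2/4 satisfied
(5,5)1 1/4 not
(5,6)2 1/3 not
(6,1)1 1/2 satisfied
(6,2)2 2/3 satisfied
(6,3)2 2/3 satisfied
(6,4)2 2/3 satisfied
(6,5)1 2/3 satisfied
(6,6)1 1/2 satisfied
Unsatisfied: (2,5), (4,1), (5,1), (5,2), (5,3), (5,5), (5,6) — 7 in total.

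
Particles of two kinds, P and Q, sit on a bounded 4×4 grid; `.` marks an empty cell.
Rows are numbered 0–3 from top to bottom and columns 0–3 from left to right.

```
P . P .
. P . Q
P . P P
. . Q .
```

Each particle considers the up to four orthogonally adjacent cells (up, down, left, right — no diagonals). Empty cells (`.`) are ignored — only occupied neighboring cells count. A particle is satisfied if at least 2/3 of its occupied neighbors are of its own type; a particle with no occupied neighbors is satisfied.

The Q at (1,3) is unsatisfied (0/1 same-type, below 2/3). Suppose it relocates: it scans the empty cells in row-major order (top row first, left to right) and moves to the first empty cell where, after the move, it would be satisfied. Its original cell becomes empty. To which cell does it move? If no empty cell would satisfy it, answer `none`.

(3,1)

Vacating (1,3). Empty cells in order:
  (0,1): 0/3 same-type → still unsatisfied.
  (0,3): 0/1 same-type → still unsatisfied.
  (1,0): 0/3 same-type → still unsatisfied.
  (1,2): 0/3 same-type → still unsatisfied.
  (2,1): 0/3 same-type → still unsatisfied.
  (3,0): 0/1 same-type → still unsatisfied.
  (3,1): 1/1 same-type → satisfied — stop here.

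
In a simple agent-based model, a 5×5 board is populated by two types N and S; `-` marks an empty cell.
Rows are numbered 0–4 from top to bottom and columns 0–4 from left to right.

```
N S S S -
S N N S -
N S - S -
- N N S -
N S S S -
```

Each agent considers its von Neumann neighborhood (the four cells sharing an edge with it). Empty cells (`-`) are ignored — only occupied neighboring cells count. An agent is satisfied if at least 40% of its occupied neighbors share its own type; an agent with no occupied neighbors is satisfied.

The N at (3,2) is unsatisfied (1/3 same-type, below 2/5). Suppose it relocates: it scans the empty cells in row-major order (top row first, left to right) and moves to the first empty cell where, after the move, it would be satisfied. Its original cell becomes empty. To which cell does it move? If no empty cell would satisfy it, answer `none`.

Vacating (3,2). Empty cells in order:
  (0,4): 0/1 same-type → still unsatisfied.
  (1,4): 0/1 same-type → still unsatisfied.
  (2,2): 1/3 same-type → still unsatisfied.
  (2,4): 0/1 same-type → still unsatisfied.
  (3,0): 3/3 same-type → satisfied — stop here.

(3,0)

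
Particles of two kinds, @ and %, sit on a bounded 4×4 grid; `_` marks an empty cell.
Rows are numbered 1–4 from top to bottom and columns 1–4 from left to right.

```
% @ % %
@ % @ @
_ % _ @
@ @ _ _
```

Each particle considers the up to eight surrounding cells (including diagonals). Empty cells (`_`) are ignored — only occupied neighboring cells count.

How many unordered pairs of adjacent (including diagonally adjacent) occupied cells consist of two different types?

Scan each occupied cell's neighbors to the right and below (and the two forward diagonals) so each pair is counted once.
Row 1: %(1,1)–@(1,2)≠ %(1,1)–@(2,1)≠ %(1,1)–%(2,2)= @(1,2)–%(1,3)≠ @(1,2)–%(2,2)≠ @(1,2)–@(2,3)= @(1,2)–@(2,1)= %(1,3)–%(1,4)= %(1,3)–@(2,3)≠ %(1,3)–@(2,4)≠ %(1,3)–%(2,2)= %(1,4)–@(2,4)≠ %(1,4)–@(2,3)≠  → 8/13 unlike.
Row 2: @(2,1)–%(2,2)≠ @(2,1)–%(3,2)≠ %(2,2)–@(2,3)≠ %(2,2)–%(3,2)= @(2,3)–@(2,4)= @(2,3)–@(3,4)= @(2,3)–%(3,2)≠ @(2,4)–@(3,4)=  → 4/8 unlike.
Row 3: %(3,2)–@(4,2)≠ %(3,2)–@(4,1)≠  → 2/2 unlike.
Row 4: @(4,1)–@(4,2)=  → 0/1 unlike.
Total adjacent occupied pairs: 24; unlike-type pairs: 14.

14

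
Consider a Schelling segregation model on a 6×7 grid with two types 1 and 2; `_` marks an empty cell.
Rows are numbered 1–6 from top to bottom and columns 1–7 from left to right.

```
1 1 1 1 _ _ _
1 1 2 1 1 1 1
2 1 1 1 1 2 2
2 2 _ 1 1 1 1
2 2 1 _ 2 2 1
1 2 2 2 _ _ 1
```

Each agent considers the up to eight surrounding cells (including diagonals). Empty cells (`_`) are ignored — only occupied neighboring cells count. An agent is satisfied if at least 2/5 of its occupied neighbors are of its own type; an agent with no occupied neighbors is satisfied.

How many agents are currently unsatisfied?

(1,1)1 3/3 ✓
(1,2)1 4/5 ✓
(1,3)1 4/5 ✓
(1,4)1 3/4 ✓
(2,1)1 4/5 ✓
(2,2)1 6/8 ✓
(2,3)2 0/8 ✗
(2,4)1 6/7 ✓
(2,5)1 5/6 ✓
(2,6)1 3/5 ✓
(2,7)1 1/3 ✗
(3,1)2 2/5 ✓
(3,2)1 3/7 ✓
(3,3)1 5/7 ✓
(3,4)1 6/7 ✓
(3,5)1 7/8 ✓
(3,6)2 1/8 ✗
(3,7)2 1/5 ✗
(4,1)2 4/5 ✓
(4,2)2 4/7 ✓
(4,4)1 5/6 ✓
(4,5)1 4/7 ✓
(4,6)1 4/8 ✓
(4,7)1 2/5 ✓
(5,1)2 4/5 ✓
(5,2)2 5/7 ✓
(5,3)1 1/6 ✗
(5,5)2 2/5 ✓
(5,6)2 1/6 ✗
(5,7)1 3/4 ✓
(6,1)1 0/3 ✗
(6,2)2 3/5 ✓
(6,3)2 3/4 ✓
(6,4)2 2/3 ✓
(6,7)1 1/2 ✓
Unsatisfied: (2,3), (2,7), (3,6), (3,7), (5,3), (5,6), (6,1) — 7 in total.

7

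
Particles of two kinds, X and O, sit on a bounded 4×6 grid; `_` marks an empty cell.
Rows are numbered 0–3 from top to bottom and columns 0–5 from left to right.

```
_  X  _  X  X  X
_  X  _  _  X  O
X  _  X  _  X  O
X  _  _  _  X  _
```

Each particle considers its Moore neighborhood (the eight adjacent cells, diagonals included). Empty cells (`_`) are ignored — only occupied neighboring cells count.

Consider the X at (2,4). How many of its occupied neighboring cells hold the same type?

Occupied neighbors of (2,4): (1,4)=X, (1,5)=O, (2,5)=O, (3,4)=X.
Same type (X): 2 of 4.

2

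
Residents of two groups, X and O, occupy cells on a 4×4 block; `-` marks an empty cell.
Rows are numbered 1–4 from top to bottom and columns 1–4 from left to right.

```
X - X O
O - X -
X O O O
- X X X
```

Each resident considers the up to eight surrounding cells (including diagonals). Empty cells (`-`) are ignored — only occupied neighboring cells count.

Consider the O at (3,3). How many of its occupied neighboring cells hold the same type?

2

Occupied neighbors of (3,3): (2,3)=X, (3,2)=O, (3,4)=O, (4,2)=X, (4,3)=X, (4,4)=X.
Same type (O): 2 of 6.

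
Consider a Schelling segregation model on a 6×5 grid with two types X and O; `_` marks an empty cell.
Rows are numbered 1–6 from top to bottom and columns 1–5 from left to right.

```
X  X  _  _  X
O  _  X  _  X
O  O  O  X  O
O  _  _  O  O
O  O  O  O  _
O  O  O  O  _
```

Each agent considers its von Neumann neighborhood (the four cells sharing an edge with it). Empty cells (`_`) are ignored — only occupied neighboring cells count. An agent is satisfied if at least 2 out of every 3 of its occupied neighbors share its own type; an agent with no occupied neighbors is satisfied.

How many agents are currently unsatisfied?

Row 1: (1,1)X 1/2 unhappy · (1,2)X 1/1 ok · (1,5)X 1/1 ok
Row 2: (2,1)O 1/2 unhappy · (2,3)X 0/1 unhappy · (2,5)X 1/2 unhappy
Row 3: (3,1)O 3/3 ok · (3,2)O 2/2 ok · (3,3)O 1/3 unhappy · (3,4)X 0/3 unhappy · (3,5)O 1/3 unhappy
Row 4: (4,1)O 2/2 ok · (4,4)O 2/3 ok · (4,5)O 2/2 ok
Row 5: (5,1)O 3/3 ok · (5,2)O 3/3 ok · (5,3)O 3/3 ok · (5,4)O 3/3 ok
Row 6: (6,1)O 2/2 ok · (6,2)O 3/3 ok · (6,3)O 3/3 ok · (6,4)O 2/2 ok
Unsatisfied: (1,1), (2,1), (2,3), (2,5), (3,3), (3,4), (3,5) — 7 in total.

7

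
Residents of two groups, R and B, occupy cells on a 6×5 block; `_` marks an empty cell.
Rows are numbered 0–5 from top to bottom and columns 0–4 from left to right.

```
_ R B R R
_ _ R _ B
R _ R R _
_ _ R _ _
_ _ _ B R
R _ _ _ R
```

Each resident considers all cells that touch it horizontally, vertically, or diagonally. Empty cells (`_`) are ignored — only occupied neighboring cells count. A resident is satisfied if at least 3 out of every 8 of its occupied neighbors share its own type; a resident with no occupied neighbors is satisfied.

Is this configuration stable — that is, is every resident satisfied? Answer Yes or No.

No

(0,1)R 1/2 ✓
(0,2)B 0/3 ✗
(0,3)R 2/4 ✓
(0,4)R 1/2 ✓
(1,2)R 4/5 ✓
(1,4)B 0/3 ✗
(2,0)R 0/0 ✓
(2,2)R 3/3 ✓
(2,3)R 3/4 ✓
(3,2)R 2/3 ✓
(4,3)B 0/3 ✗
(4,4)R 1/2 ✓
(5,0)R 0/0 ✓
(5,4)R 1/2 ✓
For instance (0,2) has only 0/3 same-type neighbors, below 3/8.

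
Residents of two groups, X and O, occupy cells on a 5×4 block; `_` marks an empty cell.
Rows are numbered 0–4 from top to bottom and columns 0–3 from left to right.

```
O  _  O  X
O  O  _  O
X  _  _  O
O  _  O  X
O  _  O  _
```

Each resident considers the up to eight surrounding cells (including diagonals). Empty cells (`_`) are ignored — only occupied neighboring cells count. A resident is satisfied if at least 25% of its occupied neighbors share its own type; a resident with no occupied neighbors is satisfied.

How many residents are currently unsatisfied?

3

(0,0)O 2/2 satisfied
(0,2)O 2/3 satisfied
(0,3)X 0/2 not
(1,0)O 2/3 satisfied
(1,1)O 3/4 satisfied
(1,3)O 2/3 satisfied
(2,0)X 0/3 not
(2,3)O 2/3 satisfied
(3,0)O 1/2 satisfied
(3,2)O 2/3 satisfied
(3,3)X 0/3 not
(4,0)O 1/1 satisfied
(4,2)O 1/2 satisfied
Unsatisfied: (0,3), (2,0), (3,3) — 3 in total.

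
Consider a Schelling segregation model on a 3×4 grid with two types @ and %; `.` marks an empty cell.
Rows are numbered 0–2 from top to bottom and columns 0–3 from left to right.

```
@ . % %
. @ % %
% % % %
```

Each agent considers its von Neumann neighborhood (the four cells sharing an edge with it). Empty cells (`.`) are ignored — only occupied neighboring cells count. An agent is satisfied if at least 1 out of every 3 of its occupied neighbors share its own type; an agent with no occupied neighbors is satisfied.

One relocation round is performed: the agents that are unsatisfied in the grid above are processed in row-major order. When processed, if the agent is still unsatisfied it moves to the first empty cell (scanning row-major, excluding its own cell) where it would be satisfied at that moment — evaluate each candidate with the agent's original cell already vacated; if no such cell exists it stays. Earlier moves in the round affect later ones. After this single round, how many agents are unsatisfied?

0

Initially unsatisfied (in order): (1,1).
  (1,1) → (0,1).
Resulting grid:
@ @ % %
. . % %
% % % %
All satisfied now.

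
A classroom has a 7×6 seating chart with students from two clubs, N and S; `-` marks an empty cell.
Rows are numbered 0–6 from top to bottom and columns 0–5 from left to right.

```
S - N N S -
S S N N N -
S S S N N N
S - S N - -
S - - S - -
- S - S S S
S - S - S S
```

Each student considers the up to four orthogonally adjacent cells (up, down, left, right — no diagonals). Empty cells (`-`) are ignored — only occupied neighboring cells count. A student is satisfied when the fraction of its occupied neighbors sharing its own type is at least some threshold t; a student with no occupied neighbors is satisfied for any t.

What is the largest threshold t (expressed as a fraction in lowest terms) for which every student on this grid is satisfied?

0/1

(0,0)S 1/1
(0,2)N 2/2
(0,3)N 2/3
(0,4)S 0/2
(1,0)S 3/3
(1,1)S 2/3
(1,2)N 2/4
(1,3)N 4/4
(1,4)N 2/3
(2,0)S 3/3
(2,1)S 3/3
(2,2)S 2/4
(2,3)N 3/4
(2,4)N 3/3
(2,5)N 1/1
(3,0)S 2/2
(3,2)S 1/2
(3,3)N 1/3
(4,0)S 1/1
(4,3)S 1/2
(5,1)S — no occupied neighbors
(5,3)S 2/2
(5,4)S 3/3
(5,5)S 2/2
(6,0)S — no occupied neighbors
(6,2)S — no occupied neighbors
(6,4)S 2/2
(6,5)S 2/2
The smallest same-type fraction is 0/2 at (0,4), which reduces to 0/1. Any threshold above that leaves this student unsatisfied.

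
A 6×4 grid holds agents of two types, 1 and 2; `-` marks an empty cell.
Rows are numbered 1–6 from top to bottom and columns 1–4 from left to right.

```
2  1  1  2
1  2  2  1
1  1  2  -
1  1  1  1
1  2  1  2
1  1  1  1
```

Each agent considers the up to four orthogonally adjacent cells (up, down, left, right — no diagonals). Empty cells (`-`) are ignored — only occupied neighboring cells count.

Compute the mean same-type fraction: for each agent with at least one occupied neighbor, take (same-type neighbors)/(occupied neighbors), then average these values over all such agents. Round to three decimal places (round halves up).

(1,1)2 0/2
(1,2)1 1/3
(1,3)1 1/3
(1,4)2 0/2
(2,1)1 1/3
(2,2)2 1/4
(2,3)2 2/4
(2,4)1 0/2
(3,1)1 3/3
(3,2)1 2/4
(3,3)2 1/3
(4,1)1 3/3
(4,2)1 3/4
(4,3)1 3/4
(4,4)1 1/2
(5,1)1 2/3
(5,2)2 0/4
(5,3)1 2/4
(5,4)2 0/3
(6,1)1 2/2
(6,2)1 2/3
(6,3)1 3/3
(6,4)1 1/2
Sum over 23 agents: 0/2 + 1/3 + 1/3 + 0/2 + 1/3 + 1/4 + 2/4 + 0/2 + 3/3 + 2/4 + 1/3 + 3/3 + 3/4 + 3/4 + 1/2 + 2/3 + 0/4 + 2/4 + 0/3 + 2/2 + 2/3 + 3/3 + 1/2 = 131/12; mean = 131/12 ÷ 23 = 131/276 = 0.474637… → 0.475.

0.475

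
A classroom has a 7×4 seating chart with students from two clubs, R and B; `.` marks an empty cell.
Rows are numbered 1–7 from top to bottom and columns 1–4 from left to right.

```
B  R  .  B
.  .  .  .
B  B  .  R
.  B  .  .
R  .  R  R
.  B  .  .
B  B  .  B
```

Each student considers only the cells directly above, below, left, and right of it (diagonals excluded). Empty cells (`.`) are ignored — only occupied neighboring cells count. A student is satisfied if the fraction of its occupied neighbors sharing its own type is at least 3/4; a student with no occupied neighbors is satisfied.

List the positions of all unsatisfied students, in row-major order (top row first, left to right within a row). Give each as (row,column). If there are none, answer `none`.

Row 1: (1,1)B 0/1 unhappy · (1,2)R 0/1 unhappy · (1,4)B 0/0 ok
Row 3: (3,1)B 1/1 ok · (3,2)B 2/2 ok · (3,4)R 0/0 ok
Row 4: (4,2)B 1/1 ok
Row 5: (5,1)R 0/0 ok · (5,3)R 1/1 ok · (5,4)R 1/1 ok
Row 6: (6,2)B 1/1 ok
Row 7: (7,1)B 1/1 ok · (7,2)B 2/2 ok · (7,4)B 0/0 ok

(1,1), (1,2)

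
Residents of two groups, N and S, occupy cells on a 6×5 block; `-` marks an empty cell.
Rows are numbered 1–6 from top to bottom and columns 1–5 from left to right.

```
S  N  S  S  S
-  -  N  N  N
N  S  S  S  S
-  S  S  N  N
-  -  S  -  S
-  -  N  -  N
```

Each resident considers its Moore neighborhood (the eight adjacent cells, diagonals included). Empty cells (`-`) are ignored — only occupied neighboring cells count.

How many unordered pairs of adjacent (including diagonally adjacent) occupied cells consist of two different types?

30

Scan each occupied cell's neighbors to the right and below (and the two forward diagonals) so each pair is counted once.
Row 1: S(1,1)–N(1,2)≠ N(1,2)–S(1,3)≠ N(1,2)–N(2,3)= S(1,3)–S(1,4)= S(1,3)–N(2,3)≠ S(1,3)–N(2,4)≠ S(1,4)–S(1,5)= S(1,4)–N(2,4)≠ S(1,4)–N(2,5)≠ S(1,4)–N(2,3)≠ S(1,5)–N(2,5)≠ S(1,5)–N(2,4)≠  → 9/12 unlike.
Row 2: N(2,3)–N(2,4)= N(2,3)–S(3,3)≠ N(2,3)–S(3,4)≠ N(2,3)–S(3,2)≠ N(2,4)–N(2,5)= N(2,4)–S(3,4)≠ N(2,4)–S(3,5)≠ N(2,4)–S(3,3)≠ N(2,5)–S(3,5)≠ N(2,5)–S(3,4)≠  → 8/10 unlike.
Row 3: N(3,1)–S(3,2)≠ N(3,1)–S(4,2)≠ S(3,2)–S(3,3)= S(3,2)–S(4,2)= S(3,2)–S(4,3)= S(3,3)–S(3,4)= S(3,3)–S(4,3)= S(3,3)–N(4,4)≠ S(3,3)–S(4,2)= S(3,4)–S(3,5)= S(3,4)–N(4,4)≠ S(3,4)–N(4,5)≠ S(3,4)–S(4,3)= S(3,5)–N(4,5)≠ S(3,5)–N(4,4)≠  → 7/15 unlike.
Row 4: S(4,2)–S(4,3)= S(4,2)–S(5,3)= S(4,3)–N(4,4)≠ S(4,3)–S(5,3)= N(4,4)–N(4,5)= N(4,4)–S(5,5)≠ N(4,4)–S(5,3)≠ N(4,5)–S(5,5)≠  → 4/8 unlike.
Row 5: S(5,3)–N(6,3)≠ S(5,5)–N(6,5)≠  → 2/2 unlike.
Total adjacent occupied pairs: 47; unlike-type pairs: 30.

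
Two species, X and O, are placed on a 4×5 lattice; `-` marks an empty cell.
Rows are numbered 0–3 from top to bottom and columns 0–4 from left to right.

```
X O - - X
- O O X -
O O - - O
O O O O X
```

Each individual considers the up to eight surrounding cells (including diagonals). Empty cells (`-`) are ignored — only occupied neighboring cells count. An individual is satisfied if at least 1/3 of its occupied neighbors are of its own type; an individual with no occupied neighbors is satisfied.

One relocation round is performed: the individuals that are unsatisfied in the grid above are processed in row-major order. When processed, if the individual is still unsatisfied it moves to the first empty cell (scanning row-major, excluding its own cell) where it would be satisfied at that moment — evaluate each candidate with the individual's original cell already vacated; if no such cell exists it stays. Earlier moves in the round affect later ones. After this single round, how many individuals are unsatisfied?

0

Initially unsatisfied (in order): (0,0), (3,4).
  (0,0) → (0,3).
  (3,4) → (0,2).
Resulting grid:
- O X X X
- O O X -
O O - - O
O O O O -
All satisfied now.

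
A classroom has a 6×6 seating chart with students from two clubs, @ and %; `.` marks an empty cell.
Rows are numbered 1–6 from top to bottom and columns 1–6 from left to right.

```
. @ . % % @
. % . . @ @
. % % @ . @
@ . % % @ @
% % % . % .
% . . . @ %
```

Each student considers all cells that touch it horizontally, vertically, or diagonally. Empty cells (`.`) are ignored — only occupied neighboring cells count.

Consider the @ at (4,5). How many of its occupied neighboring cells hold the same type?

3

Occupied neighbors of (4,5): (3,4)=@, (3,6)=@, (4,4)=%, (4,6)=@, (5,5)=%.
Same type (@): 3 of 5.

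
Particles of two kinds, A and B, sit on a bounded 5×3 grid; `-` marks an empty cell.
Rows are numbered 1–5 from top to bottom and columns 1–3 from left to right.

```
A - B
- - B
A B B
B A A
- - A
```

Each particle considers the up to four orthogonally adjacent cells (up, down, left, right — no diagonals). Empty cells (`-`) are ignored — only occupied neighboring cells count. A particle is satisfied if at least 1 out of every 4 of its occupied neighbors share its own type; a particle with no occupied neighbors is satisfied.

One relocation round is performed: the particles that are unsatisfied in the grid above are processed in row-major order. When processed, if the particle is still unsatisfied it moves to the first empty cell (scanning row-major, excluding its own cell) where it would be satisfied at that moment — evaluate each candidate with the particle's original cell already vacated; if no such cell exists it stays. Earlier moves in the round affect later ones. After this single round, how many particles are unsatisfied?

0

Initially unsatisfied (in order): (3,1), (4,1).
  (3,1) → (1,2).
  (4,1) → (2,2).
Resulting grid:
A A B
- B B
- B B
- A A
- - A
All satisfied now.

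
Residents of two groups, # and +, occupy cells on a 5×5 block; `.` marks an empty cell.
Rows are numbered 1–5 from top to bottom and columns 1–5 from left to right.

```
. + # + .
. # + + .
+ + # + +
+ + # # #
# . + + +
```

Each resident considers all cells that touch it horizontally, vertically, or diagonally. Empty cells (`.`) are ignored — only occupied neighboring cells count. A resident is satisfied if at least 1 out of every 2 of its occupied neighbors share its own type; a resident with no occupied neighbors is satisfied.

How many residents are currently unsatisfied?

11

Row 1: (1,2)+ 1/3 unhappy · (1,3)# 1/5 unhappy · (1,4)+ 2/3 ok
Row 2: (2,2)# 2/6 unhappy · (2,3)+ 5/8 ok · (2,4)+ 4/6 ok
Row 3: (3,1)+ 3/4 ok · (3,2)+ 4/7 ok · (3,3)# 3/8 unhappy · (3,4)+ 3/7 unhappy · (3,5)+ 2/4 ok
Row 4: (4,1)+ 3/4 ok · (4,2)+ 4/7 ok · (4,3)# 2/7 unhappy · (4,4)# 3/8 unhappy · (4,5)# 1/5 unhappy
Row 5: (5,1)# 0/2 unhappy · (5,3)+ 2/4 ok · (5,4)+ 2/5 unhappy · (5,5)+ 1/3 unhappy
Unsatisfied: (1,2), (1,3), (2,2), (3,3), (3,4), (4,3), (4,4), (4,5), (5,1), (5,4), (5,5) — 11 in total.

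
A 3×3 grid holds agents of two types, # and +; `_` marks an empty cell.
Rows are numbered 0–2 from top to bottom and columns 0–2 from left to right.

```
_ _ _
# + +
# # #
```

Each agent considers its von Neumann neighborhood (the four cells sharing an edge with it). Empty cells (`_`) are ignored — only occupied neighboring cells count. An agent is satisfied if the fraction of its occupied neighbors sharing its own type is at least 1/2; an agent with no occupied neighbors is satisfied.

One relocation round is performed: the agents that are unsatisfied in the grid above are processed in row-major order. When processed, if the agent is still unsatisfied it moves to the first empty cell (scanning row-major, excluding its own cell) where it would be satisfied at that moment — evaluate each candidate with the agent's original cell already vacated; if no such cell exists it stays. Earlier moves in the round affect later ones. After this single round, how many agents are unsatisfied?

Initially unsatisfied (in order): (1,1).
  (1,1) → (0,1).
Resulting grid:
_ + _
# _ +
# # #
Unsatisfied now: (1,2).

1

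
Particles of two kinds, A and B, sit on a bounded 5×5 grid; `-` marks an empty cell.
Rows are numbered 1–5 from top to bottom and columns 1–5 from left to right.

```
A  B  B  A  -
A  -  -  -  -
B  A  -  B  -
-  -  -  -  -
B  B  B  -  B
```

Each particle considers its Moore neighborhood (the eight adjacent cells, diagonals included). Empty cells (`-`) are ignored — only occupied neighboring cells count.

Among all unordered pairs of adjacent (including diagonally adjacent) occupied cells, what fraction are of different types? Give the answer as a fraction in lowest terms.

1/2

Scan each occupied cell's neighbors to the right and below (and the two forward diagonals) so each pair is counted once.
From row 1: 3 unlike of 5 pairs (running 3/5).
From row 2: 1 unlike of 2 pairs (running 4/7).
From row 3: 1 unlike of 1 pairs (running 5/8).
From row 5: 0 unlike of 2 pairs (running 5/10).
Total adjacent occupied pairs: 10; unlike-type pairs: 5.
5/10 reduces to 1/2.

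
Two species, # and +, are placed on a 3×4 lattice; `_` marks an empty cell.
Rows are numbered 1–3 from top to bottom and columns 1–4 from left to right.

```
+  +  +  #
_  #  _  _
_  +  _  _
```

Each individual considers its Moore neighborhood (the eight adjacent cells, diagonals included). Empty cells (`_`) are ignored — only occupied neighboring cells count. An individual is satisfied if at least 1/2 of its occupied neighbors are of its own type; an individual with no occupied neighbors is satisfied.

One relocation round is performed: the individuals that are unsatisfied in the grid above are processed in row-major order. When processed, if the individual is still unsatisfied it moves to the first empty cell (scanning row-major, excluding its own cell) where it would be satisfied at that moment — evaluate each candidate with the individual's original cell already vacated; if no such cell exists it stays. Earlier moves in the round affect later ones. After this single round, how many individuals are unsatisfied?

Initially unsatisfied (in order): (1,3), (1,4), (2,2), (3,2).
  (1,3) → (2,1).
  (1,4): now satisfied by earlier moves; stays.
  (2,2) → (1,3).
  (3,2): now satisfied by earlier moves; stays.
Resulting grid:
+ + # #
+ _ _ _
_ + _ _
All satisfied now.

0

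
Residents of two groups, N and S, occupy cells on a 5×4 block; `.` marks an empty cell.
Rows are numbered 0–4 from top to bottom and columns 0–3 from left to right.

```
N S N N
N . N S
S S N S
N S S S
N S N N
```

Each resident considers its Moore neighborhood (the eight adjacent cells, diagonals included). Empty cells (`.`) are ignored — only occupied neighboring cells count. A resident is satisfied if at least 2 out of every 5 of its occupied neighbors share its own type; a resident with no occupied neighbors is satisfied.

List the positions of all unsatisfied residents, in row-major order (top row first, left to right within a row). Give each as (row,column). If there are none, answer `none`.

Row 0: (0,0)N 1/2 ok · (0,1)S 0/4 unhappy · (0,2)N 2/4 ok · (0,3)N 2/3 ok
Row 1: (1,0)N 1/4 unhappy · (1,2)N 3/7 ok · (1,3)S 1/5 unhappy
Row 2: (2,0)S 2/4 ok · (2,1)S 3/7 ok · (2,2)N 1/7 unhappy · (2,3)S 3/5 ok
Row 3: (3,0)N 1/5 unhappy · (3,1)S 4/8 ok · (3,2)S 5/8 ok · (3,3)S 2/5 ok
Row 4: (4,0)N 1/3 unhappy · (4,1)S 2/5 ok · (4,2)N 1/5 unhappy · (4,3)N 1/3 unhappy

(0,1), (1,0), (1,3), (2,2), (3,0), (4,0), (4,2), (4,3)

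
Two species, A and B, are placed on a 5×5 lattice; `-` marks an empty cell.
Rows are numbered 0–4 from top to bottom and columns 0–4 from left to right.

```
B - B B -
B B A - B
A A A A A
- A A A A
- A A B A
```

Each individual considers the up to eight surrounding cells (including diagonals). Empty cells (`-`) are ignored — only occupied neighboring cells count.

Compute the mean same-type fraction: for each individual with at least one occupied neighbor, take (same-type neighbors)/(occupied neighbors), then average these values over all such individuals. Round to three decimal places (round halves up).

0.690

(0,0)B 2/2
(0,2)B 2/3
(0,3)B 2/3
(1,0)B 2/4
(1,1)B 3/7
(1,2)A 3/6
(1,4)B 1/3
(2,0)A 2/4
(2,1)A 5/7
(2,2)A 6/7
(2,3)A 6/7
(2,4)A 3/4
(3,1)A 6/6
(3,2)A 7/8
(3,3)A 7/8
(3,4)A 4/5
(4,1)A 3/3
(4,2)A 4/5
(4,3)B 0/5
(4,4)A 2/3
Sum over 20 individuals: 2/2 + 2/3 + 2/3 + 2/4 + 3/7 + 3/6 + 1/3 + 2/4 + 5/7 + 6/7 + 6/7 + 3/4 + 6/6 + 7/8 + 7/8 + 4/5 + 3/3 + 4/5 + 0/5 + 2/3 = 1448/105; mean = 1448/105 ÷ 20 = 362/525 = 0.689523… → 0.690.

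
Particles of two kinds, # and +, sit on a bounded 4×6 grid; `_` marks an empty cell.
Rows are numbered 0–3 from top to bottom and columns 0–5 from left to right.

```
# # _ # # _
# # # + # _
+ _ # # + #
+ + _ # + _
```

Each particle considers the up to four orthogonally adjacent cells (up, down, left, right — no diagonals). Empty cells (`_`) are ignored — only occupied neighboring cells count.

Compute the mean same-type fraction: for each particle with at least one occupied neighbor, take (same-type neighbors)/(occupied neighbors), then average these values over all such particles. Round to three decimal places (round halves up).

(0,0)# 2/2
(0,1)# 2/2
(0,3)# 1/2
(0,4)# 2/2
(1,0)# 2/3
(1,1)# 3/3
(1,2)# 2/3
(1,3)+ 0/4
(1,4)# 1/3
(2,0)+ 1/2
(2,2)# 2/2
(2,3)# 2/4
(2,4)+ 1/4
(2,5)# 0/1
(3,0)+ 2/2
(3,1)+ 1/1
(3,3)# 1/2
(3,4)+ 1/2
Sum over 18 particles: 2/2 + 2/2 + 1/2 + 2/2 + 2/3 + 3/3 + 2/3 + 0/4 + 1/3 + 1/2 + 2/2 + 2/4 + 1/4 + 0/1 + 2/2 + 1/1 + 1/2 + 1/2 = 137/12; mean = 137/12 ÷ 18 = 137/216 = 0.634259… → 0.634.

0.634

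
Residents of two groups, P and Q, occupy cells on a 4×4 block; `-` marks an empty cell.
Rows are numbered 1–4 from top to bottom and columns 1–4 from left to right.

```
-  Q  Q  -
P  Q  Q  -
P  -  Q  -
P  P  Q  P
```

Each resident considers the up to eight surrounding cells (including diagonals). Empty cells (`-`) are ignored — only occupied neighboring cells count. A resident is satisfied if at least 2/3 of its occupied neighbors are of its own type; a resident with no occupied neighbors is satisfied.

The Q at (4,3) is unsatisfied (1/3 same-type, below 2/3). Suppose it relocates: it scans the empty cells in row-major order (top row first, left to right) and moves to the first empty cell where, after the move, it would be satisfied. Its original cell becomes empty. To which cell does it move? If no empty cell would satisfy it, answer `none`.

(1,1)

Vacating (4,3). Empty cells in order:
  (1,1): 2/3 same-type → satisfied — stop here.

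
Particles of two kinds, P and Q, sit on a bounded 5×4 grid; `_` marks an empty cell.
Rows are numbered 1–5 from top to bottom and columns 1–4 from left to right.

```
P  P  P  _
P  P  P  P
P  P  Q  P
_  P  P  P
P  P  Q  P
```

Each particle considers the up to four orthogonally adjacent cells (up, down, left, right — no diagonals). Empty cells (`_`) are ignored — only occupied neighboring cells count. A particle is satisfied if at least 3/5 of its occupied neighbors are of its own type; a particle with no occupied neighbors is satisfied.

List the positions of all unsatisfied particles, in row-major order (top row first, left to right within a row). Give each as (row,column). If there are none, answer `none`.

(3,3), (4,3), (5,3), (5,4)

(1,1)P 2/2 ✓
(1,2)P 3/3 ✓
(1,3)P 2/2 ✓
(2,1)P 3/3 ✓
(2,2)P 4/4 ✓
(2,3)P 3/4 ✓
(2,4)P 2/2 ✓
(3,1)P 2/2 ✓
(3,2)P 3/4 ✓
(3,3)Q 0/4 ✗
(3,4)P 2/3 ✓
(4,2)P 3/3 ✓
(4,3)P 2/4 ✗
(4,4)P 3/3 ✓
(5,1)P 1/1 ✓
(5,2)P 2/3 ✓
(5,3)Q 0/3 ✗
(5,4)P 1/2 ✗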